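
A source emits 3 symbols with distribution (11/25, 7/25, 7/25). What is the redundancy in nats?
0.0245 nats

Redundancy measures how far a source is from maximum entropy:
R = H_max - H(X)

Maximum entropy for 3 symbols: H_max = log_e(3) = 1.0986 nats
Actual entropy: H(X) = 1.0741 nats
Redundancy: R = 1.0986 - 1.0741 = 0.0245 nats

This redundancy represents potential for compression: the source could be compressed by 0.0245 nats per symbol.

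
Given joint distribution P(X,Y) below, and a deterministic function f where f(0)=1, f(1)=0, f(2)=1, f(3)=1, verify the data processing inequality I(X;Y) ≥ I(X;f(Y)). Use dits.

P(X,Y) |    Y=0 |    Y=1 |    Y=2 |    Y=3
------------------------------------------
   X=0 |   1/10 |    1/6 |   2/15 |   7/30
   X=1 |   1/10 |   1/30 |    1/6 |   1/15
I(X;Y) = 0.0275, I(X;f(Y)) = 0.0103, inequality holds: 0.0275 ≥ 0.0103

Data Processing Inequality: For any Markov chain X → Y → Z, we have I(X;Y) ≥ I(X;Z).

Here Z = f(Y) is a deterministic function of Y, forming X → Y → Z.

Original I(X;Y) = 0.0275 dits

After applying f:
P(X,Z) where Z=f(Y):
- P(X,Z=0) = P(X,Y=1)
- P(X,Z=1) = P(X,Y=0) + P(X,Y=2) + P(X,Y=3)

I(X;Z) = I(X;f(Y)) = 0.0103 dits

Verification: 0.0275 ≥ 0.0103 ✓

Information cannot be created by processing; the function f can only lose information about X.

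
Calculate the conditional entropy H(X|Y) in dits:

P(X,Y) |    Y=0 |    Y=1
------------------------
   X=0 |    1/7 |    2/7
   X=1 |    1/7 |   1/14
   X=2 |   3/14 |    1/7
0.4418 dits

Using the chain rule: H(X|Y) = H(X,Y) - H(Y)

First, compute H(X,Y) = 0.7429 dits

Marginal P(Y) = (1/2, 1/2)
H(Y) = 0.3010 dits

H(X|Y) = H(X,Y) - H(Y) = 0.7429 - 0.3010 = 0.4418 dits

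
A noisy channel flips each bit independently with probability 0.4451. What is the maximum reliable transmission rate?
0.0087 bits

For a binary symmetric channel (BSC) with error probability p:
Capacity C = 1 - H(p) bits per symbol

where H(p) = -p log₂(p) - (1-p) log₂(1-p) is the binary entropy function.

H(0.4451) = 0.9913 bits
C = 1 - 0.9913 = 0.0087 bits per symbol

This means we can reliably transmit up to 0.0087 bits of information per channel use.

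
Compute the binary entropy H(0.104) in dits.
0.1450 dits

The binary entropy function is:
H(p) = -p log(p) - (1-p) log(1-p)

H(0.104) = -0.104 × log_10(0.104) - 0.896 × log_10(0.896)
H(0.104) = 0.1450 dits

Note: Binary entropy is maximized at p=0.5 (H=1 bit) and minimized at p=0 or p=1 (H=0).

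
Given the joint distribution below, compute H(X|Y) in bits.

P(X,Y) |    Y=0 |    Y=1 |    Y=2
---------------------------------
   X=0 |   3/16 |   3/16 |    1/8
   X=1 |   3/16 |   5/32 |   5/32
0.9954 bits

Using the chain rule: H(X|Y) = H(X,Y) - H(Y)

First, compute H(X,Y) = 2.5704 bits

Marginal P(Y) = (3/8, 11/32, 9/32)
H(Y) = 1.5749 bits

H(X|Y) = H(X,Y) - H(Y) = 2.5704 - 1.5749 = 0.9954 bits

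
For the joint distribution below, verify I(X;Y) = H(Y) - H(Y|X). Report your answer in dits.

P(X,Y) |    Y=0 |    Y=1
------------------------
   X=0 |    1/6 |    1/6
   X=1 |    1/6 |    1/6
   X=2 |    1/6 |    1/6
I(X;Y) = 0.0000 dits

Mutual information has multiple equivalent forms:
- I(X;Y) = H(X) - H(X|Y)
- I(X;Y) = H(Y) - H(Y|X)
- I(X;Y) = H(X) + H(Y) - H(X,Y)

Computing all quantities:
H(X) = 0.4771, H(Y) = 0.3010, H(X,Y) = 0.7782
H(X|Y) = 0.4771, H(Y|X) = 0.3010

Verification:
H(X) - H(X|Y) = 0.4771 - 0.4771 = 0.0000
H(Y) - H(Y|X) = 0.3010 - 0.3010 = 0.0000
H(X) + H(Y) - H(X,Y) = 0.4771 + 0.3010 - 0.7782 = 0.0000

All forms give I(X;Y) = 0.0000 dits. ✓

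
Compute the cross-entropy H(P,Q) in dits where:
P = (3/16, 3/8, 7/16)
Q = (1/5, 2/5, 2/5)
0.4544 dits

Cross-entropy: H(P,Q) = -Σ p(x) log q(x)

Alternatively: H(P,Q) = H(P) + D_KL(P||Q)
H(P) = 0.4531 dits
D_KL(P||Q) = 0.0013 dits

H(P,Q) = 0.4531 + 0.0013 = 0.4544 dits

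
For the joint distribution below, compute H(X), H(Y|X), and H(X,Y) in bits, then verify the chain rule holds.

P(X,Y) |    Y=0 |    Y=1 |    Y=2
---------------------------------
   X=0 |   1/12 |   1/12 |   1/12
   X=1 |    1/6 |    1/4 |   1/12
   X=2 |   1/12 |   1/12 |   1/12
H(X,Y) = 3.0221, H(X) = 1.5000, H(Y|X) = 1.5221 (all in bits)

Chain rule: H(X,Y) = H(X) + H(Y|X)

Left side — joint entropy directly:
H(X,Y) = -Σ p(x,y) log p(x,y) = 3.0221 bits

Right side — compute H(Y|X) from the conditional distributions:
P(X) = (1/4, 1/2, 1/4), so H(X) = 1.5000 bits
H(Y|X) = Σ_x P(X=x) · H(Y|X=x):
  P(Y|X=0) = (1/3, 1/3, 1/3), H(Y|X=0) = 1.5850, weight P(X=0) = 1/4
  P(Y|X=1) = (1/3, 1/2, 1/6), H(Y|X=1) = 1.4591, weight P(X=1) = 1/2
  P(Y|X=2) = (1/3, 1/3, 1/3), H(Y|X=2) = 1.5850, weight P(X=2) = 1/4
H(Y|X) = 1.5221 bits

H(X) + H(Y|X) = 1.5000 + 1.5221 = 3.0221 bits

Both sides equal 3.0221 bits. ✓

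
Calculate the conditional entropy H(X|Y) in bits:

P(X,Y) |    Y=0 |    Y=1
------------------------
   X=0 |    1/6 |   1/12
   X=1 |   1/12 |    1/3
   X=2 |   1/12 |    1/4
1.4371 bits

Using the chain rule: H(X|Y) = H(X,Y) - H(Y)

First, compute H(X,Y) = 2.3554 bits

Marginal P(Y) = (1/3, 2/3)
H(Y) = 0.9183 bits

H(X|Y) = H(X,Y) - H(Y) = 2.3554 - 0.9183 = 1.4371 bits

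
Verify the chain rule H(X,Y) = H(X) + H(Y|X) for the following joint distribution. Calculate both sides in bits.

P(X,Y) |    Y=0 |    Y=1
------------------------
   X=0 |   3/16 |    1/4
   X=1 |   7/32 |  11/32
H(X,Y) = 1.9620, H(X) = 0.9887, H(Y|X) = 0.9733 (all in bits)

Chain rule: H(X,Y) = H(X) + H(Y|X)

Left side — joint entropy directly:
H(X,Y) = -Σ p(x,y) log p(x,y) = 1.9620 bits

Right side — compute H(Y|X) from the conditional distributions:
P(X) = (7/16, 9/16), so H(X) = 0.9887 bits
H(Y|X) = Σ_x P(X=x) · H(Y|X=x):
  P(Y|X=0) = (3/7, 4/7), H(Y|X=0) = 0.9852, weight P(X=0) = 7/16
  P(Y|X=1) = (7/18, 11/18), H(Y|X=1) = 0.9641, weight P(X=1) = 9/16
H(Y|X) = 0.9733 bits

H(X) + H(Y|X) = 0.9887 + 0.9733 = 1.9620 bits

Both sides equal 1.9620 bits. ✓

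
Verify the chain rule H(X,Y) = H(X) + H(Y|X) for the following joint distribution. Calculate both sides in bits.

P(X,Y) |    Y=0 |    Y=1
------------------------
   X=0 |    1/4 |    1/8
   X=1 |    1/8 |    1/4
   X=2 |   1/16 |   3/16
H(X,Y) = 2.4528, H(X) = 1.5613, H(Y|X) = 0.8915 (all in bits)

Chain rule: H(X,Y) = H(X) + H(Y|X)

Left side — joint entropy directly:
H(X,Y) = -Σ p(x,y) log p(x,y) = 2.4528 bits

Right side — compute H(Y|X) from the conditional distributions:
P(X) = (3/8, 3/8, 1/4), so H(X) = 1.5613 bits
H(Y|X) = Σ_x P(X=x) · H(Y|X=x):
  P(Y|X=0) = (2/3, 1/3), H(Y|X=0) = 0.9183, weight P(X=0) = 3/8
  P(Y|X=1) = (1/3, 2/3), H(Y|X=1) = 0.9183, weight P(X=1) = 3/8
  P(Y|X=2) = (1/4, 3/4), H(Y|X=2) = 0.8113, weight P(X=2) = 1/4
H(Y|X) = 0.8915 bits

H(X) + H(Y|X) = 1.5613 + 0.8915 = 2.4528 bits

Both sides equal 2.4528 bits. ✓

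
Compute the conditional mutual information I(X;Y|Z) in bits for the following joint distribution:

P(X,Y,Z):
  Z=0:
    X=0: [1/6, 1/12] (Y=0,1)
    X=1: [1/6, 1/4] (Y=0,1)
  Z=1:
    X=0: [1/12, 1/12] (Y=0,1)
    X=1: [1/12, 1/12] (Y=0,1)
0.0325 bits

Conditional mutual information: I(X;Y|Z) = H(X|Z) + H(Y|Z) - H(X,Y|Z)

H(Z) = 0.9183
H(X,Z) = 1.8879 → H(X|Z) = 0.9696
H(Y,Z) = 1.9183 → H(Y|Z) = 1.0000
H(X,Y,Z) = 2.8554 → H(X,Y|Z) = 1.9371

I(X;Y|Z) = 0.9696 + 1.0000 - 1.9371 = 0.0325 bits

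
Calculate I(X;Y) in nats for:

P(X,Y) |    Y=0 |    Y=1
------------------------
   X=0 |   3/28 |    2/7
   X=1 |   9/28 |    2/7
0.0329 nats

Mutual information: I(X;Y) = H(X) + H(Y) - H(X,Y)

Marginals:
P(X) = (11/28, 17/28), H(X) = 0.6700 nats
P(Y) = (3/7, 4/7), H(Y) = 0.6829 nats

Joint entropy: H(X,Y) = 1.3200 nats

I(X;Y) = 0.6700 + 0.6829 - 1.3200 = 0.0329 nats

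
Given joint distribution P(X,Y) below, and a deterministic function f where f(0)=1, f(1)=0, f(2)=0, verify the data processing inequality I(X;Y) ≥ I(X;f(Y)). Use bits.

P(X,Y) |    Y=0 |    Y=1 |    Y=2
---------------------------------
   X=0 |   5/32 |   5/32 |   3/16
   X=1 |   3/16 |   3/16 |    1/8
I(X;Y) = 0.0132, I(X;f(Y)) = 0.0031, inequality holds: 0.0132 ≥ 0.0031

Data Processing Inequality: For any Markov chain X → Y → Z, we have I(X;Y) ≥ I(X;Z).

Here Z = f(Y) is a deterministic function of Y, forming X → Y → Z.

Original I(X;Y) = 0.0132 bits

After applying f:
P(X,Z) where Z=f(Y):
- P(X,Z=0) = P(X,Y=1) + P(X,Y=2)
- P(X,Z=1) = P(X,Y=0)

I(X;Z) = I(X;f(Y)) = 0.0031 bits

Verification: 0.0132 ≥ 0.0031 ✓

Information cannot be created by processing; the function f can only lose information about X.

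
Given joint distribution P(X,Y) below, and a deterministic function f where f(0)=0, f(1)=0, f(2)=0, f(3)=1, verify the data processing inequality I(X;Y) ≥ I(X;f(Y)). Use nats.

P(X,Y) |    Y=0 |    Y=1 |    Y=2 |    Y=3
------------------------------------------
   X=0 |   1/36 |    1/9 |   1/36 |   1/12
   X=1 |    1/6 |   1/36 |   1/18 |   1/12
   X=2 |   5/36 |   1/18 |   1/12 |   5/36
I(X;Y) = 0.0910, I(X;f(Y)) = 0.0037, inequality holds: 0.0910 ≥ 0.0037

Data Processing Inequality: For any Markov chain X → Y → Z, we have I(X;Y) ≥ I(X;Z).

Here Z = f(Y) is a deterministic function of Y, forming X → Y → Z.

Original I(X;Y) = 0.0910 nats

After applying f:
P(X,Z) where Z=f(Y):
- P(X,Z=0) = P(X,Y=0) + P(X,Y=1) + P(X,Y=2)
- P(X,Z=1) = P(X,Y=3)

I(X;Z) = I(X;f(Y)) = 0.0037 nats

Verification: 0.0910 ≥ 0.0037 ✓

Information cannot be created by processing; the function f can only lose information about X.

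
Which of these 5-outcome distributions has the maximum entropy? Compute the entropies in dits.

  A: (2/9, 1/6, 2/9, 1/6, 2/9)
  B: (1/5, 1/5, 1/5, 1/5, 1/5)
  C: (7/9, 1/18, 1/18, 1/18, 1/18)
B

For a discrete distribution over n outcomes, entropy is maximized by the uniform distribution.

Computing entropies:
H(A) = 0.6949 dits
H(B) = 0.6990 dits
H(C) = 0.3638 dits

The uniform distribution (where all probabilities equal 1/5) achieves the maximum entropy of log_10(5) = 0.6990 dits.

Distribution B has the highest entropy.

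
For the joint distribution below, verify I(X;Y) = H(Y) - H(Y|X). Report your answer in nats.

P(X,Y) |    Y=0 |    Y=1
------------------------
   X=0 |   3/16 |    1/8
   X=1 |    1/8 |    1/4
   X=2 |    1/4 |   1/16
I(X;Y) = 0.0799 nats

Mutual information has multiple equivalent forms:
- I(X;Y) = H(X) - H(X|Y)
- I(X;Y) = H(Y) - H(Y|X)
- I(X;Y) = H(X) + H(Y) - H(X,Y)

Computing all quantities:
H(X) = 1.0948, H(Y) = 0.6853, H(X,Y) = 1.7002
H(X|Y) = 1.0149, H(Y|X) = 0.6054

Verification:
H(X) - H(X|Y) = 1.0948 - 1.0149 = 0.0799
H(Y) - H(Y|X) = 0.6853 - 0.6054 = 0.0799
H(X) + H(Y) - H(X,Y) = 1.0948 + 0.6853 - 1.7002 = 0.0799

All forms give I(X;Y) = 0.0799 nats. ✓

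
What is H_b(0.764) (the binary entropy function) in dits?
0.2373 dits

The binary entropy function is:
H(p) = -p log(p) - (1-p) log(1-p)

H(0.764) = -0.764 × log_10(0.764) - 0.236 × log_10(0.236)
H(0.764) = 0.2373 dits

Note: Binary entropy is maximized at p=0.5 (H=1 bit) and minimized at p=0 or p=1 (H=0).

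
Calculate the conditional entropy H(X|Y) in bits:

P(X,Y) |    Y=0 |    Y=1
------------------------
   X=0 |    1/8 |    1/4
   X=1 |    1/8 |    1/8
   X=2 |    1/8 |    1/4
1.5456 bits

Using the chain rule: H(X|Y) = H(X,Y) - H(Y)

First, compute H(X,Y) = 2.5000 bits

Marginal P(Y) = (3/8, 5/8)
H(Y) = 0.9544 bits

H(X|Y) = H(X,Y) - H(Y) = 2.5000 - 0.9544 = 1.5456 bits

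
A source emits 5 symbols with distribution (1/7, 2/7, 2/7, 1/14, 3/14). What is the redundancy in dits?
0.0421 dits

Redundancy measures how far a source is from maximum entropy:
R = H_max - H(X)

Maximum entropy for 5 symbols: H_max = log_10(5) = 0.6990 dits
Actual entropy: H(X) = 0.6568 dits
Redundancy: R = 0.6990 - 0.6568 = 0.0421 dits

This redundancy represents potential for compression: the source could be compressed by 0.0421 dits per symbol.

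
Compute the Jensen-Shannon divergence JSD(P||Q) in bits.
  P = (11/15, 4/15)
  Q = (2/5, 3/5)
0.0833 bits

Jensen-Shannon divergence is:
JSD(P||Q) = 0.5 × D_KL(P||M) + 0.5 × D_KL(Q||M)
where M = 0.5 × (P + Q) is the mixture distribution.

M = 0.5 × (11/15, 4/15) + 0.5 × (2/5, 3/5) = (17/30, 13/30)

D_KL(P||M) = 0.0860 bits
D_KL(Q||M) = 0.0807 bits

JSD(P||Q) = 0.5 × 0.0860 + 0.5 × 0.0807 = 0.0833 bits

Unlike KL divergence, JSD is symmetric and bounded: 0 ≤ JSD ≤ log(2).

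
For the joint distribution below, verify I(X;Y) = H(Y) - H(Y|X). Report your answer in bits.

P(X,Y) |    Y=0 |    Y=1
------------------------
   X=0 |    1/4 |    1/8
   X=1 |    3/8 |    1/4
I(X;Y) = 0.0032 bits

Mutual information has multiple equivalent forms:
- I(X;Y) = H(X) - H(X|Y)
- I(X;Y) = H(Y) - H(Y|X)
- I(X;Y) = H(X) + H(Y) - H(X,Y)

Computing all quantities:
H(X) = 0.9544, H(Y) = 0.9544, H(X,Y) = 1.9056
H(X|Y) = 0.9512, H(Y|X) = 0.9512

Verification:
H(X) - H(X|Y) = 0.9544 - 0.9512 = 0.0032
H(Y) - H(Y|X) = 0.9544 - 0.9512 = 0.0032
H(X) + H(Y) - H(X,Y) = 0.9544 + 0.9544 - 1.9056 = 0.0032

All forms give I(X;Y) = 0.0032 bits. ✓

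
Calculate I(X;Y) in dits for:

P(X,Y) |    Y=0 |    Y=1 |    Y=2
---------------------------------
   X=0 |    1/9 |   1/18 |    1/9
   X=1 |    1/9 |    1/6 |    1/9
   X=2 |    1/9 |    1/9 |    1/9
0.0086 dits

Mutual information: I(X;Y) = H(X) + H(Y) - H(X,Y)

Marginals:
P(X) = (5/18, 7/18, 1/3), H(X) = 0.4731 dits
P(Y) = (1/3, 1/3, 1/3), H(Y) = 0.4771 dits

Joint entropy: H(X,Y) = 0.9416 dits

I(X;Y) = 0.4731 + 0.4771 - 0.9416 = 0.0086 dits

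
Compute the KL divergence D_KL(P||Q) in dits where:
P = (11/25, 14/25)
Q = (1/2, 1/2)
0.0031 dits

KL divergence: D_KL(P||Q) = Σ p(x) log(p(x)/q(x))

Computing term by term:
  x=0: 11/25 × log_10[(11/25)/(1/2)] = 11/25 × -0.0555 = -0.0244
  x=1: 14/25 × log_10[(14/25)/(1/2)] = 14/25 × 0.0492 = 0.0276

D_KL(P||Q) = 0.0031 dits

Note: KL divergence is always non-negative and equals 0 iff P = Q.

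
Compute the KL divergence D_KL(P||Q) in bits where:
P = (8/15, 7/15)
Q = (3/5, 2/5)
0.0132 bits

KL divergence: D_KL(P||Q) = Σ p(x) log(p(x)/q(x))

Computing term by term:
  x=0: 8/15 × log_2[(8/15)/(3/5)] = 8/15 × -0.1699 = -0.0906
  x=1: 7/15 × log_2[(7/15)/(2/5)] = 7/15 × 0.2224 = 0.1038

D_KL(P||Q) = 0.0132 bits

Note: KL divergence is always non-negative and equals 0 iff P = Q.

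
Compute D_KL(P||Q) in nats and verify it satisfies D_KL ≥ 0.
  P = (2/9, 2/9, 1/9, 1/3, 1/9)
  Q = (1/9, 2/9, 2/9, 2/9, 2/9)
0.1352 nats

KL divergence satisfies the Gibbs inequality: D_KL(P||Q) ≥ 0 for all distributions P, Q.

D_KL(P||Q) = Σ p(x) log(p(x)/q(x))
Term by term:
  x=0: 2/9 × log_e[(2/9)/(1/9)] = 0.1540
  x=1: 2/9 × log_e[(2/9)/(2/9)] = 0.0000
  x=2: 1/9 × log_e[(1/9)/(2/9)] = -0.0770
  x=3: 1/3 × log_e[(1/3)/(2/9)] = 0.1352
  x=4: 1/9 × log_e[(1/9)/(2/9)] = -0.0770
D_KL(P||Q) = 0.1352 nats

D_KL(P||Q) = 0.1352 ≥ 0 ✓

This non-negativity is a fundamental property: relative entropy cannot be negative because it measures how different Q is from P.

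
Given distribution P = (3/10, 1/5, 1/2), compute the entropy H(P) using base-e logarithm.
1.0297 nats

Shannon entropy is H(X) = -Σ p(x) log p(x).

For P = (3/10, 1/5, 1/2):
H = -3/10 × log_e(3/10) -1/5 × log_e(1/5) -1/2 × log_e(1/2)
H = 1.0297 nats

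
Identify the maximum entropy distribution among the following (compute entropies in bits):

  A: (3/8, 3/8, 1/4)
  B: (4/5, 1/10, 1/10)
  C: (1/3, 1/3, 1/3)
C

For a discrete distribution over n outcomes, entropy is maximized by the uniform distribution.

Computing entropies:
H(A) = 1.5613 bits
H(B) = 0.9219 bits
H(C) = 1.5850 bits

The uniform distribution (where all probabilities equal 1/3) achieves the maximum entropy of log_2(3) = 1.5850 bits.

Distribution C has the highest entropy.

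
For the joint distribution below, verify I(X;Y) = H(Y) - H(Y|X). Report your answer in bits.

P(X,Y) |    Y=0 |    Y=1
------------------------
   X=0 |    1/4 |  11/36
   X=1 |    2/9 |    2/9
I(X;Y) = 0.0018 bits

Mutual information has multiple equivalent forms:
- I(X;Y) = H(X) - H(X|Y)
- I(X;Y) = H(Y) - H(Y|X)
- I(X;Y) = H(X) + H(Y) - H(X,Y)

Computing all quantities:
H(X) = 0.9911, H(Y) = 0.9978, H(X,Y) = 1.9871
H(X|Y) = 0.9893, H(Y|X) = 0.9960

Verification:
H(X) - H(X|Y) = 0.9911 - 0.9893 = 0.0018
H(Y) - H(Y|X) = 0.9978 - 0.9960 = 0.0018
H(X) + H(Y) - H(X,Y) = 0.9911 + 0.9978 - 1.9871 = 0.0018

All forms give I(X;Y) = 0.0018 bits. ✓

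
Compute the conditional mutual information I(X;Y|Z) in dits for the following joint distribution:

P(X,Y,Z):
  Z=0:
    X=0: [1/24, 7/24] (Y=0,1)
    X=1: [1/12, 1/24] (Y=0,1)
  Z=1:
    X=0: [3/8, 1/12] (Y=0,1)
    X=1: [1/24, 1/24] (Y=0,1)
0.0352 dits

Conditional mutual information: I(X;Y|Z) = H(X|Z) + H(Y|Z) - H(X,Y|Z)

H(Z) = 0.2995
H(X,Z) = 0.5172 → H(X|Z) = 0.2176
H(Y,Z) = 0.5432 → H(Y|Z) = 0.2437
H(X,Y,Z) = 0.7257 → H(X,Y|Z) = 0.4262

I(X;Y|Z) = 0.2176 + 0.2437 - 0.4262 = 0.0352 dits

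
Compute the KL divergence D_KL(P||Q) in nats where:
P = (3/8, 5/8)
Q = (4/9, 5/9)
0.0099 nats

KL divergence: D_KL(P||Q) = Σ p(x) log(p(x)/q(x))

Computing term by term:
  x=0: 3/8 × log_e[(3/8)/(4/9)] = 3/8 × -0.1699 = -0.0637
  x=1: 5/8 × log_e[(5/8)/(5/9)] = 5/8 × 0.1178 = 0.0736

D_KL(P||Q) = 0.0099 nats

Note: KL divergence is always non-negative and equals 0 iff P = Q.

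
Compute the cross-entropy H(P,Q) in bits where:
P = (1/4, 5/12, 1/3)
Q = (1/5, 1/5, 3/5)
1.7936 bits

Cross-entropy: H(P,Q) = -Σ p(x) log q(x)

Alternatively: H(P,Q) = H(P) + D_KL(P||Q)
H(P) = 1.5546 bits
D_KL(P||Q) = 0.2390 bits

H(P,Q) = 1.5546 + 0.2390 = 1.7936 bits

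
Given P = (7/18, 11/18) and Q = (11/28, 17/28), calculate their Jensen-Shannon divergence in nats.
0.0000 nats

Jensen-Shannon divergence is:
JSD(P||Q) = 0.5 × D_KL(P||M) + 0.5 × D_KL(Q||M)
where M = 0.5 × (P + Q) is the mixture distribution.

M = 0.5 × (7/18, 11/18) + 0.5 × (11/28, 17/28) = (0.390873, 0.609127)

D_KL(P||M) = 0.0000 nats
D_KL(Q||M) = 0.0000 nats

JSD(P||Q) = 0.5 × 0.0000 + 0.5 × 0.0000 = 0.0000 nats

Unlike KL divergence, JSD is symmetric and bounded: 0 ≤ JSD ≤ log(2).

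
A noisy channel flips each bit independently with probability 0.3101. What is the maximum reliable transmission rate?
0.1067 bits

For a binary symmetric channel (BSC) with error probability p:
Capacity C = 1 - H(p) bits per symbol

where H(p) = -p log₂(p) - (1-p) log₂(1-p) is the binary entropy function.

H(0.3101) = 0.8933 bits
C = 1 - 0.8933 = 0.1067 bits per symbol

This means we can reliably transmit up to 0.1067 bits of information per channel use.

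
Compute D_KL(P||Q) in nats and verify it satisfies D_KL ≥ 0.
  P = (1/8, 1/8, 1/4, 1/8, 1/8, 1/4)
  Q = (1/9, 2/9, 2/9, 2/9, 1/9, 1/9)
0.1178 nats

KL divergence satisfies the Gibbs inequality: D_KL(P||Q) ≥ 0 for all distributions P, Q.

D_KL(P||Q) = Σ p(x) log(p(x)/q(x))
Term by term:
  x=0: 1/8 × log_e[(1/8)/(1/9)] = 0.0147
  x=1: 1/8 × log_e[(1/8)/(2/9)] = -0.0719
  x=2: 1/4 × log_e[(1/4)/(2/9)] = 0.0294
  x=3: 1/8 × log_e[(1/8)/(2/9)] = -0.0719
  x=4: 1/8 × log_e[(1/8)/(1/9)] = 0.0147
  x=5: 1/4 × log_e[(1/4)/(1/9)] = 0.2027
D_KL(P||Q) = 0.1178 nats

D_KL(P||Q) = 0.1178 ≥ 0 ✓

This non-negativity is a fundamental property: relative entropy cannot be negative because it measures how different Q is from P.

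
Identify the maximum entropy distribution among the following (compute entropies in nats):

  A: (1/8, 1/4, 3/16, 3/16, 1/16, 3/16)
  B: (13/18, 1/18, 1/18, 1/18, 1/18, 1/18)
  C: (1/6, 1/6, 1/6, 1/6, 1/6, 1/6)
C

For a discrete distribution over n outcomes, entropy is maximized by the uniform distribution.

Computing entropies:
H(A) = 1.7214 nats
H(B) = 1.0379 nats
H(C) = 1.7918 nats

The uniform distribution (where all probabilities equal 1/6) achieves the maximum entropy of log_e(6) = 1.7918 nats.

Distribution C has the highest entropy.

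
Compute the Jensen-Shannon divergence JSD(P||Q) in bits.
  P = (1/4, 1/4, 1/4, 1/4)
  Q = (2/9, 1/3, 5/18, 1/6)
0.0115 bits

Jensen-Shannon divergence is:
JSD(P||Q) = 0.5 × D_KL(P||M) + 0.5 × D_KL(Q||M)
where M = 0.5 × (P + Q) is the mixture distribution.

M = 0.5 × (1/4, 1/4, 1/4, 1/4) + 0.5 × (2/9, 1/3, 5/18, 1/6) = (0.236111, 7/24, 0.263889, 5/24)

D_KL(P||M) = 0.0113 bits
D_KL(Q||M) = 0.0117 bits

JSD(P||Q) = 0.5 × 0.0113 + 0.5 × 0.0117 = 0.0115 bits

Unlike KL divergence, JSD is symmetric and bounded: 0 ≤ JSD ≤ log(2).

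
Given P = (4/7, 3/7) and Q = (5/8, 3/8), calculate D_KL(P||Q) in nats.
0.0060 nats

KL divergence: D_KL(P||Q) = Σ p(x) log(p(x)/q(x))

Computing term by term:
  x=0: 4/7 × log_e[(4/7)/(5/8)] = 4/7 × -0.0896 = -0.0512
  x=1: 3/7 × log_e[(3/7)/(3/8)] = 3/7 × 0.1335 = 0.0572

D_KL(P||Q) = 0.0060 nats

Note: KL divergence is always non-negative and equals 0 iff P = Q.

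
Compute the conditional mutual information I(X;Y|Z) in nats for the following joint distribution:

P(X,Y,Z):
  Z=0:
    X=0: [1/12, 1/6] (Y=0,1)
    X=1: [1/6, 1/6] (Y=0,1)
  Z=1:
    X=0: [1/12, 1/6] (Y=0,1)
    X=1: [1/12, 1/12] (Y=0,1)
0.0140 nats

Conditional mutual information: I(X;Y|Z) = H(X|Z) + H(Y|Z) - H(X,Y|Z)

H(Z) = 0.6792
H(X,Z) = 1.3580 → H(X|Z) = 0.6788
H(Y,Z) = 1.3580 → H(Y|Z) = 0.6788
H(X,Y,Z) = 2.0228 → H(X,Y|Z) = 1.3436

I(X;Y|Z) = 0.6788 + 0.6788 - 1.3436 = 0.0140 nats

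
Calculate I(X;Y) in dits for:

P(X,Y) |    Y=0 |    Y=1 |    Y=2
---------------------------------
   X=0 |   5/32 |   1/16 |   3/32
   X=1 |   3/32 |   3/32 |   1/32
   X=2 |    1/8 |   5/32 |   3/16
0.0194 dits

Mutual information: I(X;Y) = H(X) + H(Y) - H(X,Y)

Marginals:
P(X) = (5/16, 7/32, 15/32), H(X) = 0.4565 dits
P(Y) = (3/8, 5/16, 5/16), H(Y) = 0.4755 dits

Joint entropy: H(X,Y) = 0.9126 dits

I(X;Y) = 0.4565 + 0.4755 - 0.9126 = 0.0194 dits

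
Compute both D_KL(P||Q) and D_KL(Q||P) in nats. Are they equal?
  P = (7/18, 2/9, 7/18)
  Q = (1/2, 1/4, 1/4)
D_KL(P||Q) = 0.0479, D_KL(Q||P) = 0.0446

KL divergence is not symmetric: D_KL(P||Q) ≠ D_KL(Q||P) in general.

D_KL(P||Q) = 0.0479 nats
D_KL(Q||P) = 0.0446 nats

No, they are not equal!

This asymmetry is why KL divergence is not a true distance metric.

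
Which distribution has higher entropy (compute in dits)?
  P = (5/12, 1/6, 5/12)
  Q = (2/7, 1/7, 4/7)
P

Computing entropies in dits:
H(P) = 0.4465
H(Q) = 0.4151

Distribution P has higher entropy.

Intuition: The distribution closer to uniform (more spread out) has higher entropy.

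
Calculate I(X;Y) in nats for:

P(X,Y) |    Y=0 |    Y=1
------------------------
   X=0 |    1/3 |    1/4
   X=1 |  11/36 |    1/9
0.0141 nats

Mutual information: I(X;Y) = H(X) + H(Y) - H(X,Y)

Marginals:
P(X) = (7/12, 5/12), H(X) = 0.6792 nats
P(Y) = (23/36, 13/36), H(Y) = 0.6541 nats

Joint entropy: H(X,Y) = 1.3192 nats

I(X;Y) = 0.6792 + 0.6541 - 1.3192 = 0.0141 nats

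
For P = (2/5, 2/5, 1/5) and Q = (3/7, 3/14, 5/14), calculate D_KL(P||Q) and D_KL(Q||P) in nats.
D_KL(P||Q) = 0.1061, D_KL(Q||P) = 0.1029

KL divergence is not symmetric: D_KL(P||Q) ≠ D_KL(Q||P) in general.

D_KL(P||Q) = 0.1061 nats
D_KL(Q||P) = 0.1029 nats

No, they are not equal!

This asymmetry is why KL divergence is not a true distance metric.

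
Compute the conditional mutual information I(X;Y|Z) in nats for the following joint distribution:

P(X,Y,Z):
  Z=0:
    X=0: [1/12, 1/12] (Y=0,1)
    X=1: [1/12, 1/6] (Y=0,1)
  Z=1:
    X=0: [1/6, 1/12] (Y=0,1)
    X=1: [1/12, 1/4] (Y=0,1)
0.0576 nats

Conditional mutual information: I(X;Y|Z) = H(X|Z) + H(Y|Z) - H(X,Y|Z)

H(Z) = 0.6792
H(X,Z) = 1.3580 → H(X|Z) = 0.6788
H(Y,Z) = 1.3580 → H(Y|Z) = 0.6788
H(X,Y,Z) = 1.9792 → H(X,Y|Z) = 1.3000

I(X;Y|Z) = 0.6788 + 0.6788 - 1.3000 = 0.0576 nats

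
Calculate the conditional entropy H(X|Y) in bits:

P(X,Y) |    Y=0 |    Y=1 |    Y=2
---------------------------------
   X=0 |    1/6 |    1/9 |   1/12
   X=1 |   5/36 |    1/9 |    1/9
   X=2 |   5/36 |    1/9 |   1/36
1.5427 bits

Using the chain rule: H(X|Y) = H(X,Y) - H(Y)

First, compute H(X,Y) = 3.0731 bits

Marginal P(Y) = (4/9, 1/3, 2/9)
H(Y) = 1.5305 bits

H(X|Y) = H(X,Y) - H(Y) = 3.0731 - 1.5305 = 1.5427 bits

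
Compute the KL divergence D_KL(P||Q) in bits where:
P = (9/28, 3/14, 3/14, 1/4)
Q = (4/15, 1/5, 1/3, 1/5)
0.0518 bits

KL divergence: D_KL(P||Q) = Σ p(x) log(p(x)/q(x))

Computing term by term:
  x=0: 9/28 × log_2[(9/28)/(4/15)] = 9/28 × 0.2695 = 0.0866
  x=1: 3/14 × log_2[(3/14)/(1/5)] = 3/14 × 0.0995 = 0.0213
  x=2: 3/14 × log_2[(3/14)/(1/3)] = 3/14 × -0.6374 = -0.1366
  x=3: 1/4 × log_2[(1/4)/(1/5)] = 1/4 × 0.3219 = 0.0805

D_KL(P||Q) = 0.0518 bits

Note: KL divergence is always non-negative and equals 0 iff P = Q.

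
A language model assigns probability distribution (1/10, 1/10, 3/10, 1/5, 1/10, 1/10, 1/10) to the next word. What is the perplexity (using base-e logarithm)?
6.2612

Perplexity is e^H (or exp(H) for natural log).

First, H = -Σ p log p = 1.8344 nats
Perplexity = e^1.8344 = 6.2612

Interpretation: The model's uncertainty is equivalent to choosing uniformly among 6.3 options.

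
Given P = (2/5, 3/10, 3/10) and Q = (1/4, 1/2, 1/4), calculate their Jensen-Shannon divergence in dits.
0.0098 dits

Jensen-Shannon divergence is:
JSD(P||Q) = 0.5 × D_KL(P||M) + 0.5 × D_KL(Q||M)
where M = 0.5 × (P + Q) is the mixture distribution.

M = 0.5 × (2/5, 3/10, 3/10) + 0.5 × (1/4, 1/2, 1/4) = (13/40, 2/5, 11/40)

D_KL(P||M) = 0.0099 dits
D_KL(Q||M) = 0.0096 dits

JSD(P||Q) = 0.5 × 0.0099 + 0.5 × 0.0096 = 0.0098 dits

Unlike KL divergence, JSD is symmetric and bounded: 0 ≤ JSD ≤ log(2).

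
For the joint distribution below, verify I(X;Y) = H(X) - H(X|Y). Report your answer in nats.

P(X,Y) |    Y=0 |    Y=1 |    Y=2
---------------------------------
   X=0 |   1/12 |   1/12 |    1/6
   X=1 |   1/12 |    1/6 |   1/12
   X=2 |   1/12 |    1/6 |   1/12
I(X;Y) = 0.0378 nats

Mutual information has multiple equivalent forms:
- I(X;Y) = H(X) - H(X|Y)
- I(X;Y) = H(Y) - H(Y|X)
- I(X;Y) = H(X) + H(Y) - H(X,Y)

Computing all quantities:
H(X) = 1.0986, H(Y) = 1.0776, H(X,Y) = 2.1383
H(X|Y) = 1.0608, H(Y|X) = 1.0397

Verification:
H(X) - H(X|Y) = 1.0986 - 1.0608 = 0.0378
H(Y) - H(Y|X) = 1.0776 - 1.0397 = 0.0378
H(X) + H(Y) - H(X,Y) = 1.0986 + 1.0776 - 2.1383 = 0.0378

All forms give I(X;Y) = 0.0378 nats. ✓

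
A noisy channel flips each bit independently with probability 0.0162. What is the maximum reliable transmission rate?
0.8805 bits

For a binary symmetric channel (BSC) with error probability p:
Capacity C = 1 - H(p) bits per symbol

where H(p) = -p log₂(p) - (1-p) log₂(1-p) is the binary entropy function.

H(0.0162) = 0.1195 bits
C = 1 - 0.1195 = 0.8805 bits per symbol

This means we can reliably transmit up to 0.8805 bits of information per channel use.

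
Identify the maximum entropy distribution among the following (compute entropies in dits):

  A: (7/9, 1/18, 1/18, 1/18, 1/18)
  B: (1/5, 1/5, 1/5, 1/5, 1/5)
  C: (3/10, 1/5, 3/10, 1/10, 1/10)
B

For a discrete distribution over n outcomes, entropy is maximized by the uniform distribution.

Computing entropies:
H(A) = 0.3638 dits
H(B) = 0.6990 dits
H(C) = 0.6535 dits

The uniform distribution (where all probabilities equal 1/5) achieves the maximum entropy of log_10(5) = 0.6990 dits.

Distribution B has the highest entropy.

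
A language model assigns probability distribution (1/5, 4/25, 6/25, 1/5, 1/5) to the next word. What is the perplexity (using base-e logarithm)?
4.9599

Perplexity is e^H (or exp(H) for natural log).

First, H = -Σ p log p = 1.6014 nats
Perplexity = e^1.6014 = 4.9599

Interpretation: The model's uncertainty is equivalent to choosing uniformly among 5.0 options.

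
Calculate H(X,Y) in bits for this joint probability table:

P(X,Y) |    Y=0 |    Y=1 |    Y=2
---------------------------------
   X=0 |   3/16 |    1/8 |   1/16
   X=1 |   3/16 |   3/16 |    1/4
2.4835 bits

Joint entropy is H(X,Y) = -Σ_{x,y} p(x,y) log p(x,y).

Summing over all non-zero entries:
H(X,Y) = -[3/16·log_2(3/16) + 1/8·log_2(1/8) + 1/16·log_2(1/16) + 3/16·log_2(3/16) + 3/16·log_2(3/16) + 1/4·log_2(1/4)]
H(X,Y) = 2.4835 bits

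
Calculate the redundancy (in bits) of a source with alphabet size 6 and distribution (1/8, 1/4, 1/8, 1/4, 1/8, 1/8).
0.0850 bits

Redundancy measures how far a source is from maximum entropy:
R = H_max - H(X)

Maximum entropy for 6 symbols: H_max = log_2(6) = 2.5850 bits
Actual entropy: H(X) = 2.5000 bits
Redundancy: R = 2.5850 - 2.5000 = 0.0850 bits

This redundancy represents potential for compression: the source could be compressed by 0.0850 bits per symbol.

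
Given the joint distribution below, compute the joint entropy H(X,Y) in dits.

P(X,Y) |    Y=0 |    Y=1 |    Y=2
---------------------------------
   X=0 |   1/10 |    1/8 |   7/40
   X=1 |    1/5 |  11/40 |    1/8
0.7522 dits

Joint entropy is H(X,Y) = -Σ_{x,y} p(x,y) log p(x,y).

Summing over all non-zero entries:
H(X,Y) = -[1/10·log_10(1/10) + 1/8·log_10(1/8) + 7/40·log_10(7/40) + 1/5·log_10(1/5) + 11/40·log_10(11/40) + 1/8·log_10(1/8)]
H(X,Y) = 0.7522 dits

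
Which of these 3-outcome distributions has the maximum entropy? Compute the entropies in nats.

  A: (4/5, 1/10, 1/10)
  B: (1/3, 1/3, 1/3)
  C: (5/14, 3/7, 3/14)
B

For a discrete distribution over n outcomes, entropy is maximized by the uniform distribution.

Computing entropies:
H(A) = 0.6390 nats
H(B) = 1.0986 nats
H(C) = 1.0609 nats

The uniform distribution (where all probabilities equal 1/3) achieves the maximum entropy of log_e(3) = 1.0986 nats.

Distribution B has the highest entropy.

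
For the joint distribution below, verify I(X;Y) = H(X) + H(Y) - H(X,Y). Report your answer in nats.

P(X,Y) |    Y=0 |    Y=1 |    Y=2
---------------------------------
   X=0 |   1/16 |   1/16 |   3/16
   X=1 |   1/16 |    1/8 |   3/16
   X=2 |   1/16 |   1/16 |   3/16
I(X;Y) = 0.0109 nats

Mutual information has multiple equivalent forms:
- I(X;Y) = H(X) - H(X|Y)
- I(X;Y) = H(Y) - H(Y|X)
- I(X;Y) = H(X) + H(Y) - H(X,Y)

Computing all quantities:
H(X) = 1.0948, H(Y) = 0.9841, H(X,Y) = 2.0680
H(X|Y) = 1.0839, H(Y|X) = 0.9732

Verification:
H(X) - H(X|Y) = 1.0948 - 1.0839 = 0.0109
H(Y) - H(Y|X) = 0.9841 - 0.9732 = 0.0109
H(X) + H(Y) - H(X,Y) = 1.0948 + 0.9841 - 2.0680 = 0.0109

All forms give I(X;Y) = 0.0109 nats. ✓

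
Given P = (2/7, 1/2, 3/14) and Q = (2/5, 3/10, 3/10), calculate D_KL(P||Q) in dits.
0.0379 dits

KL divergence: D_KL(P||Q) = Σ p(x) log(p(x)/q(x))

Computing term by term:
  x=0: 2/7 × log_10[(2/7)/(2/5)] = 2/7 × -0.1461 = -0.0418
  x=1: 1/2 × log_10[(1/2)/(3/10)] = 1/2 × 0.2218 = 0.1109
  x=2: 3/14 × log_10[(3/14)/(3/10)] = 3/14 × -0.1461 = -0.0313

D_KL(P||Q) = 0.0379 dits

Note: KL divergence is always non-negative and equals 0 iff P = Q.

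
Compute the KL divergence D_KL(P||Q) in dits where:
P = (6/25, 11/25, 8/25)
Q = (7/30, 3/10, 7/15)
0.0237 dits

KL divergence: D_KL(P||Q) = Σ p(x) log(p(x)/q(x))

Computing term by term:
  x=0: 6/25 × log_10[(6/25)/(7/30)] = 6/25 × 0.0122 = 0.0029
  x=1: 11/25 × log_10[(11/25)/(3/10)] = 11/25 × 0.1663 = 0.0732
  x=2: 8/25 × log_10[(8/25)/(7/15)] = 8/25 × -0.1639 = -0.0524

D_KL(P||Q) = 0.0237 dits

Note: KL divergence is always non-negative and equals 0 iff P = Q.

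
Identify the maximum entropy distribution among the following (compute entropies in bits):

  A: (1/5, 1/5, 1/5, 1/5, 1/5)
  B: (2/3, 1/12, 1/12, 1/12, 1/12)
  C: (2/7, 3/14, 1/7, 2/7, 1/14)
A

For a discrete distribution over n outcomes, entropy is maximized by the uniform distribution.

Computing entropies:
H(A) = 2.3219 bits
H(B) = 1.5850 bits
H(C) = 2.1820 bits

The uniform distribution (where all probabilities equal 1/5) achieves the maximum entropy of log_2(5) = 2.3219 bits.

Distribution A has the highest entropy.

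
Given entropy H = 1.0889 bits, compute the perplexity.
2.1271

Perplexity is 2^H (or exp(H) for natural log).

H = 1.0889 bits
Perplexity = 2^1.0889 = 2.1271

Interpretation: The model's uncertainty is equivalent to choosing uniformly among 2.1 options.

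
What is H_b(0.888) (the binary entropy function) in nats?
0.3507 nats

The binary entropy function is:
H(p) = -p log(p) - (1-p) log(1-p)

H(0.888) = -0.888 × log_e(0.888) - 0.112 × log_e(0.112)
H(0.888) = 0.3507 nats

Note: Binary entropy is maximized at p=0.5 (H=1 bit) and minimized at p=0 or p=1 (H=0).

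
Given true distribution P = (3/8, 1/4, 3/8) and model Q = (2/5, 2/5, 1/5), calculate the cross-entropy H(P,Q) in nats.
1.1762 nats

Cross-entropy: H(P,Q) = -Σ p(x) log q(x)

Alternatively: H(P,Q) = H(P) + D_KL(P||Q)
H(P) = 1.0822 nats
D_KL(P||Q) = 0.0940 nats

H(P,Q) = 1.0822 + 0.0940 = 1.1762 nats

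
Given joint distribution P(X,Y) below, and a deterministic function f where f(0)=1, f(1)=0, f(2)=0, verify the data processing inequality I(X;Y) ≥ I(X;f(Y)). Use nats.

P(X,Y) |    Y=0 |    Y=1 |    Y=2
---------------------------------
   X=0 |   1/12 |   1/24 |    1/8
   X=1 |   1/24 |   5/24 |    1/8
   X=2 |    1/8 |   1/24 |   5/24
I(X;Y) = 0.1080, I(X;f(Y)) = 0.0337, inequality holds: 0.1080 ≥ 0.0337

Data Processing Inequality: For any Markov chain X → Y → Z, we have I(X;Y) ≥ I(X;Z).

Here Z = f(Y) is a deterministic function of Y, forming X → Y → Z.

Original I(X;Y) = 0.1080 nats

After applying f:
P(X,Z) where Z=f(Y):
- P(X,Z=0) = P(X,Y=1) + P(X,Y=2)
- P(X,Z=1) = P(X,Y=0)

I(X;Z) = I(X;f(Y)) = 0.0337 nats

Verification: 0.1080 ≥ 0.0337 ✓

Information cannot be created by processing; the function f can only lose information about X.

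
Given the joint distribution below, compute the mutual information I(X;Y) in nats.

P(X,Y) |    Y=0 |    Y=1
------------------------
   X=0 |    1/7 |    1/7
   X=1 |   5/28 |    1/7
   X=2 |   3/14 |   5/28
0.0011 nats

Mutual information: I(X;Y) = H(X) + H(Y) - H(X,Y)

Marginals:
P(X) = (2/7, 9/28, 11/28), H(X) = 1.0898 nats
P(Y) = (15/28, 13/28), H(Y) = 0.6906 nats

Joint entropy: H(X,Y) = 1.7793 nats

I(X;Y) = 1.0898 + 0.6906 - 1.7793 = 0.0011 nats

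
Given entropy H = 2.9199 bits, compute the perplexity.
7.5679

Perplexity is 2^H (or exp(H) for natural log).

H = 2.9199 bits
Perplexity = 2^2.9199 = 7.5679

Interpretation: The model's uncertainty is equivalent to choosing uniformly among 7.6 options.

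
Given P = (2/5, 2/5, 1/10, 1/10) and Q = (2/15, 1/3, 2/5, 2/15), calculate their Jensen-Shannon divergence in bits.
0.1238 bits

Jensen-Shannon divergence is:
JSD(P||Q) = 0.5 × D_KL(P||M) + 0.5 × D_KL(Q||M)
where M = 0.5 × (P + Q) is the mixture distribution.

M = 0.5 × (2/5, 2/5, 1/10, 1/10) + 0.5 × (2/15, 1/3, 2/5, 2/15) = (4/15, 11/30, 1/4, 0.116667)

D_KL(P||M) = 0.1298 bits
D_KL(Q||M) = 0.1177 bits

JSD(P||Q) = 0.5 × 0.1298 + 0.5 × 0.1177 = 0.1238 bits

Unlike KL divergence, JSD is symmetric and bounded: 0 ≤ JSD ≤ log(2).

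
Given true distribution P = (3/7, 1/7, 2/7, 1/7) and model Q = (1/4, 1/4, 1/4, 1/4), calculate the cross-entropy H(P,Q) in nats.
1.3863 nats

Cross-entropy: H(P,Q) = -Σ p(x) log q(x)

Alternatively: H(P,Q) = H(P) + D_KL(P||Q)
H(P) = 1.2770 nats
D_KL(P||Q) = 0.1093 nats

H(P,Q) = 1.2770 + 0.1093 = 1.3863 nats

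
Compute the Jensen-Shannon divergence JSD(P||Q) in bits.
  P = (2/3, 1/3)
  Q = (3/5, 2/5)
0.0035 bits

Jensen-Shannon divergence is:
JSD(P||Q) = 0.5 × D_KL(P||M) + 0.5 × D_KL(Q||M)
where M = 0.5 × (P + Q) is the mixture distribution.

M = 0.5 × (2/3, 1/3) + 0.5 × (3/5, 2/5) = (19/30, 11/30)

D_KL(P||M) = 0.0035 bits
D_KL(Q||M) = 0.0034 bits

JSD(P||Q) = 0.5 × 0.0035 + 0.5 × 0.0034 = 0.0035 bits

Unlike KL divergence, JSD is symmetric and bounded: 0 ≤ JSD ≤ log(2).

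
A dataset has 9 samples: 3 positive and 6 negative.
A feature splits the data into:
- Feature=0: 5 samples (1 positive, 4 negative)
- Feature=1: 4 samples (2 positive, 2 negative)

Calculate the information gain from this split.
0.0728 bits

Information Gain = H(Y) - H(Y|Feature)

Before split:
P(positive) = 3/9 = 0.3333
H(Y) = 0.9183 bits

After split:
Feature=0: H = 0.7219 bits (weight = 5/9)
Feature=1: H = 1.0000 bits (weight = 4/9)
H(Y|Feature) = (5/9)×0.7219 + (4/9)×1.0000 = 0.8455 bits

Information Gain = 0.9183 - 0.8455 = 0.0728 bits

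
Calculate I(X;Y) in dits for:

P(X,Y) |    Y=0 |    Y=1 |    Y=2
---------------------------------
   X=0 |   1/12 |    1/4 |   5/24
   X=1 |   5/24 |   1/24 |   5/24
0.0464 dits

Mutual information: I(X;Y) = H(X) + H(Y) - H(X,Y)

Marginals:
P(X) = (13/24, 11/24), H(X) = 0.2995 dits
P(Y) = (7/24, 7/24, 5/12), H(Y) = 0.4706 dits

Joint entropy: H(X,Y) = 0.7237 dits

I(X;Y) = 0.2995 + 0.4706 - 0.7237 = 0.0464 dits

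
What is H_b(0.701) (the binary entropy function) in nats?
0.6100 nats

The binary entropy function is:
H(p) = -p log(p) - (1-p) log(1-p)

H(0.701) = -0.701 × log_e(0.701) - 0.299 × log_e(0.299)
H(0.701) = 0.6100 nats

Note: Binary entropy is maximized at p=0.5 (H=1 bit) and minimized at p=0 or p=1 (H=0).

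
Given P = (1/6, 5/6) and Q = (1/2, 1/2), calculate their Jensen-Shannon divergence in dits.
0.0281 dits

Jensen-Shannon divergence is:
JSD(P||Q) = 0.5 × D_KL(P||M) + 0.5 × D_KL(Q||M)
where M = 0.5 × (P + Q) is the mixture distribution.

M = 0.5 × (1/6, 5/6) + 0.5 × (1/2, 1/2) = (1/3, 2/3)

D_KL(P||M) = 0.0306 dits
D_KL(Q||M) = 0.0256 dits

JSD(P||Q) = 0.5 × 0.0306 + 0.5 × 0.0256 = 0.0281 dits

Unlike KL divergence, JSD is symmetric and bounded: 0 ≤ JSD ≤ log(2).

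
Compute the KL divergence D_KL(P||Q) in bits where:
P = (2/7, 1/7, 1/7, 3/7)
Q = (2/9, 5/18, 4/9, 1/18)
0.9958 bits

KL divergence: D_KL(P||Q) = Σ p(x) log(p(x)/q(x))

Computing term by term:
  x=0: 2/7 × log_2[(2/7)/(2/9)] = 2/7 × 0.3626 = 0.1036
  x=1: 1/7 × log_2[(1/7)/(5/18)] = 1/7 × -0.9594 = -0.1371
  x=2: 1/7 × log_2[(1/7)/(4/9)] = 1/7 × -1.6374 = -0.2339
  x=3: 3/7 × log_2[(3/7)/(1/18)] = 3/7 × 2.9475 = 1.2632

D_KL(P||Q) = 0.9958 bits

Note: KL divergence is always non-negative and equals 0 iff P = Q.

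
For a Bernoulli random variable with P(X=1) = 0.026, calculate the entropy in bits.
0.1739 bits

The binary entropy function is:
H(p) = -p log(p) - (1-p) log(1-p)

H(0.026) = -0.026 × log_2(0.026) - 0.974 × log_2(0.974)
H(0.026) = 0.1739 bits

Note: Binary entropy is maximized at p=0.5 (H=1 bit) and minimized at p=0 or p=1 (H=0).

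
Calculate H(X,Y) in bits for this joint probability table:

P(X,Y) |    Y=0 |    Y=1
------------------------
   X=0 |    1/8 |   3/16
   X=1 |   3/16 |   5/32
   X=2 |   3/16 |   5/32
2.5704 bits

Joint entropy is H(X,Y) = -Σ_{x,y} p(x,y) log p(x,y).

Summing over all non-zero entries:
H(X,Y) = -[1/8·log_2(1/8) + 3/16·log_2(3/16) + 3/16·log_2(3/16) + 5/32·log_2(5/32) + 3/16·log_2(3/16) + 5/32·log_2(5/32)]
H(X,Y) = 2.5704 bits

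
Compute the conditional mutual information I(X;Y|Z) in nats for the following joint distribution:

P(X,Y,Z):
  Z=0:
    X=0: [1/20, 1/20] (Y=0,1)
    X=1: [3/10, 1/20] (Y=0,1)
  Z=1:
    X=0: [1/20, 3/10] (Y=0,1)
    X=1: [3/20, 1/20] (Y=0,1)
0.1300 nats

Conditional mutual information: I(X;Y|Z) = H(X|Z) + H(Y|Z) - H(X,Y|Z)

H(Z) = 0.6881
H(X,Z) = 1.2870 → H(X|Z) = 0.5989
H(Y,Z) = 1.2870 → H(Y|Z) = 0.5989
H(X,Y,Z) = 1.7559 → H(X,Y|Z) = 1.0677

I(X;Y|Z) = 0.5989 + 0.5989 - 1.0677 = 0.1300 nats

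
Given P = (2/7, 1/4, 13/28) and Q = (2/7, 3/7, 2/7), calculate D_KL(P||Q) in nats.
0.0907 nats

KL divergence: D_KL(P||Q) = Σ p(x) log(p(x)/q(x))

Computing term by term:
  x=0: 2/7 × log_e[(2/7)/(2/7)] = 2/7 × 0.0000 = 0.0000
  x=1: 1/4 × log_e[(1/4)/(3/7)] = 1/4 × -0.5390 = -0.1347
  x=2: 13/28 × log_e[(13/28)/(2/7)] = 13/28 × 0.4855 = 0.2254

D_KL(P||Q) = 0.0907 nats

Note: KL divergence is always non-negative and equals 0 iff P = Q.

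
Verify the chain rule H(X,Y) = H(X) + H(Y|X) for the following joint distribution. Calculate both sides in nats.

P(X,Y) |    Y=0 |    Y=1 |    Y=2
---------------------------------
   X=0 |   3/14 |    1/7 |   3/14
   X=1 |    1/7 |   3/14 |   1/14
H(X,Y) = 1.7348, H(X) = 0.6829, H(Y|X) = 1.0519 (all in nats)

Chain rule: H(X,Y) = H(X) + H(Y|X)

Left side — joint entropy directly:
H(X,Y) = -Σ p(x,y) log p(x,y) = 1.7348 nats

Right side — compute H(Y|X) from the conditional distributions:
P(X) = (4/7, 3/7), so H(X) = 0.6829 nats
H(Y|X) = Σ_x P(X=x) · H(Y|X=x):
  P(Y|X=0) = (3/8, 1/4, 3/8), H(Y|X=0) = 1.0822, weight P(X=0) = 4/7
  P(Y|X=1) = (1/3, 1/2, 1/6), H(Y|X=1) = 1.0114, weight P(X=1) = 3/7
H(Y|X) = 1.0519 nats

H(X) + H(Y|X) = 0.6829 + 1.0519 = 1.7348 nats

Both sides equal 1.7348 nats. ✓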